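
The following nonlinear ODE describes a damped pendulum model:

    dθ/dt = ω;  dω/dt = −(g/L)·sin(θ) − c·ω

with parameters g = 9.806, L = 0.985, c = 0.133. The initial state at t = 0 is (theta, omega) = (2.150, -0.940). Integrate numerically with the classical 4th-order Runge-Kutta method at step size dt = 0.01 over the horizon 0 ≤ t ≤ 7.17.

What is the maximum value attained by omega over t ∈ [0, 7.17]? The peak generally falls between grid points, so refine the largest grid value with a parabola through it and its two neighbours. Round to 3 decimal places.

t=0.000: state=(2.150, -0.940)
step 1 (dt=0.01): k1=(-0.940, -8.207), k2=(-0.981, -8.227), k3=(-0.981, -8.228), k4=(-1.022, -8.249); state += dt/6·(k1+2k2+2k3+k4)
t=0.010: state=(2.140, -1.022)
t=0.020: state=(2.130, -1.105)
t=0.030: state=(2.118, -1.188)
continuing one RK4 step at a time; state shown every 25 steps (Δt=0.25):
t=0.250: state=(1.644, -3.166)
t=0.500: state=(0.575, -5.191)
t=0.750: state=(-0.740, -4.807)
t=1.000: state=(-1.655, -2.407)
t=1.250: state=(-1.949, 0.014)
t=1.500: state=(-1.655, 2.357)
t=1.750: state=(-0.777, 4.536)
t=2.000: state=(0.447, 4.769)
t=2.250: state=(1.403, 2.667)
t=2.500: state=(1.753, 0.149)
t=2.750: state=(1.485, -2.284)
t=3.000: state=(0.637, -4.328)
t=3.250: state=(-0.503, -4.334)
t=3.500: state=(-1.347, -2.229)
t=3.750: state=(-1.590, 0.282)
t=4.000: state=(-1.214, 2.688)
t=4.250: state=(-0.309, 4.285)
t=4.500: state=(0.730, 3.616)
t=4.750: state=(1.365, 1.356)
t=5.000: state=(1.395, -1.112)
t=5.250: state=(0.831, -3.287)
t=5.500: state=(-0.129, -4.018)
t=5.750: state=(-0.987, -2.564)
t=6.000: state=(-1.338, -0.199)
t=6.250: state=(-1.090, 2.133)
t=6.500: state=(-0.334, 3.679)
t=6.750: state=(0.578, 3.243)
t=7.000: state=(1.154, 1.231)
t=7.170: state=(1.228, -0.364)
largest grid value and its neighbours: omega(1.890)=5.03185, omega(1.900)=5.03235, omega(1.910)=5.02785
parabola through these three points peaks at t≈1.896 with omega≈5.03275

max omega = 5.033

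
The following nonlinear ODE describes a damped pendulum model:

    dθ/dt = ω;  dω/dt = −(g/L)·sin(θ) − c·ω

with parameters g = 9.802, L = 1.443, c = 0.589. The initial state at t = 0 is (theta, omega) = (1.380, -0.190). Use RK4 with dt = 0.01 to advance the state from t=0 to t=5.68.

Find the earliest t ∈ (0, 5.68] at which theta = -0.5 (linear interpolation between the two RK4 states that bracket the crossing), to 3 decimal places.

t = 0.918

t=0.000: state=(1.380, -0.190)
step 1 (dt=0.01): k1=(-0.190, -6.558), k2=(-0.223, -6.537), k3=(-0.223, -6.537), k4=(-0.255, -6.516); state += dt/6·(k1+2k2+2k3+k4)
t=0.010: state=(1.378, -0.255)
t=0.020: state=(1.375, -0.320)
t=0.030: state=(1.371, -0.385)
continuing one RK4 step at a time; state shown every 20 steps (Δt=0.2):
t=0.200: state=(1.217, -1.408)
t=0.400: state=(0.835, -2.349)
t=0.600: state=(0.312, -2.777)
t=0.800: state=(-0.229, -2.508)
t=0.910: state=(-0.483, -2.096)
next step: t=0.920: state=(-0.504, -2.052) — theta has crossed -0.5
linear interpolation between t=0.910 (-0.48321) and t=0.920 (-0.50395) → t≈0.918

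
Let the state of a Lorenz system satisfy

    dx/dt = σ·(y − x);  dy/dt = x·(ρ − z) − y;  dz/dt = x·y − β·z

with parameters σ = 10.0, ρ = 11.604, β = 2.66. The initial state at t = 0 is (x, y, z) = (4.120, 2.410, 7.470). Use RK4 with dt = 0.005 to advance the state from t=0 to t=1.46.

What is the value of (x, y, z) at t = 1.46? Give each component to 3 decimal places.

t=0.000: state=(4.120, 2.410, 7.470)
step 1 (dt=0.005): k1=(-17.100, 14.622, -9.941), k2=(-16.307, 14.510, -9.829), k3=(-16.330, 14.518, -9.826), k4=(-15.558, 14.410, -9.714); state += dt/6·(k1+2k2+2k3+k4)
t=0.005: state=(4.038, 2.483, 7.421)
t=0.010: state=(3.964, 2.554, 7.373)
t=0.015: state=(3.897, 2.625, 7.326)
continuing one RK4 step at a time; state shown every 10 steps (Δt=0.05):
t=0.050: state=(3.597, 3.102, 7.031)
t=0.100: state=(3.544, 3.769, 6.726)
t=0.150: state=(3.779, 4.467, 6.592)
t=0.200: state=(4.208, 5.218, 6.677)
t=0.250: state=(4.773, 6.006, 7.027)
t=0.300: state=(5.424, 6.774, 7.684)
t=0.350: state=(6.097, 7.413, 8.651)
t=0.400: state=(6.705, 7.785, 9.867)
t=0.450: state=(7.140, 7.767, 11.179)
t=0.500: state=(7.305, 7.320, 12.357)
t=0.550: state=(7.152, 6.538, 13.175)
t=0.600: state=(6.715, 5.616, 13.511)
t=0.650: state=(6.094, 4.755, 13.379)
t=0.700: state=(5.417, 4.085, 12.897)
t=0.750: state=(4.792, 3.646, 12.208)
t=0.800: state=(4.287, 3.419, 11.432)
t=0.850: state=(3.929, 3.364, 10.655)
t=0.900: state=(3.720, 3.445, 9.934)
t=0.950: state=(3.649, 3.634, 9.304)
t=1.000: state=(3.700, 3.916, 8.793)
t=1.050: state=(3.860, 4.279, 8.422)
t=1.100: state=(4.115, 4.712, 8.212)
t=1.150: state=(4.452, 5.197, 8.183)
t=1.200: state=(4.853, 5.703, 8.353)
t=1.250: state=(5.292, 6.186, 8.729)
t=1.300: state=(5.732, 6.584, 9.296)
t=1.350: state=(6.126, 6.829, 10.008)
t=1.400: state=(6.417, 6.864, 10.782)
t=1.450: state=(6.559, 6.671, 11.505)
t=1.460: state=(6.567, 6.607, 11.633)

(x, y, z) = (6.567, 6.607, 11.633)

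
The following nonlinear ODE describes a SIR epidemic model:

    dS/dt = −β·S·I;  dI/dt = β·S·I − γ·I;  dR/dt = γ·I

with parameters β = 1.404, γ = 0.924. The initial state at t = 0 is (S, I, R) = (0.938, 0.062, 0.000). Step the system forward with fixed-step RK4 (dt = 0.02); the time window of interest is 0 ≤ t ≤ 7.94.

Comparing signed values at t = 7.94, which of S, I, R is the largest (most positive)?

t=0.000: state=(0.938, 0.062, 0.000)
step 1 (dt=0.02): k1=(-0.082, 0.024, 0.057), k2=(-0.082, 0.024, 0.058), k3=(-0.082, 0.024, 0.058), k4=(-0.082, 0.024, 0.058); state += dt/6·(k1+2k2+2k3+k4)
t=0.020: state=(0.936, 0.062, 0.001)
t=0.040: state=(0.935, 0.063, 0.002)
t=0.060: state=(0.933, 0.063, 0.003)
continuing one RK4 step at a time; state shown every 25 steps (Δt=0.5):
t=0.500: state=(0.894, 0.074, 0.031)
t=1.000: state=(0.845, 0.086, 0.069)
t=1.500: state=(0.792, 0.097, 0.111)
t=2.000: state=(0.738, 0.104, 0.157)
t=2.500: state=(0.685, 0.108, 0.207)
t=3.000: state=(0.635, 0.108, 0.257)
t=3.500: state=(0.589, 0.105, 0.306)
t=4.000: state=(0.549, 0.098, 0.353)
t=4.500: state=(0.513, 0.090, 0.397)
t=5.000: state=(0.484, 0.080, 0.436)
t=5.500: state=(0.459, 0.070, 0.471)
t=6.000: state=(0.438, 0.061, 0.501)
t=6.500: state=(0.421, 0.052, 0.527)
t=7.000: state=(0.407, 0.044, 0.549)
t=7.500: state=(0.396, 0.036, 0.568)
t=7.940: state=(0.388, 0.031, 0.581)
compare at T: S=0.388, I=0.031, R=0.581

largest component: R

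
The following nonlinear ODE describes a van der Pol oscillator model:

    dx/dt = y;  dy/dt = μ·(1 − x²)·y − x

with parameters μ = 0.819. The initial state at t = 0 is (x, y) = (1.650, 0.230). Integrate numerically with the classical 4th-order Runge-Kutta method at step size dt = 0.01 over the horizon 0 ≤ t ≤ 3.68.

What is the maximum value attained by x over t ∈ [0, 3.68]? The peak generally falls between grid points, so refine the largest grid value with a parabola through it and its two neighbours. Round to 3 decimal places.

t=0.000: state=(1.650, 0.230)
step 1 (dt=0.01): k1=(0.230, -1.974), k2=(0.220, -1.962), k3=(0.220, -1.962), k4=(0.210, -1.950); state += dt/6·(k1+2k2+2k3+k4)
t=0.010: state=(1.652, 0.210)
t=0.020: state=(1.654, 0.191)
t=0.030: state=(1.656, 0.172)
continuing one RK4 step at a time; state shown every 20 steps (Δt=0.2):
t=0.200: state=(1.660, -0.116)
t=0.400: state=(1.609, -0.375)
t=0.600: state=(1.514, -0.575)
t=0.800: state=(1.381, -0.746)
t=1.000: state=(1.216, -0.913)
t=1.200: state=(1.015, -1.096)
t=1.400: state=(0.775, -1.314)
t=1.600: state=(0.486, -1.582)
t=1.800: state=(0.139, -1.899)
t=2.000: state=(-0.274, -2.218)
t=2.200: state=(-0.739, -2.394)
t=2.400: state=(-1.207, -2.212)
t=2.600: state=(-1.596, -1.619)
t=2.800: state=(-1.845, -0.872)
t=3.000: state=(-1.954, -0.256)
t=3.200: state=(-1.961, 0.153)
t=3.400: state=(-1.903, 0.410)
t=3.600: state=(-1.803, 0.582)
t=3.680: state=(-1.754, 0.637)
largest grid value and its neighbours: x(0.120)=1.66409, x(0.130)=1.66411, x(0.140)=1.66397
parabola through these three points peaks at t≈0.126 with x≈1.66412

max x = 1.664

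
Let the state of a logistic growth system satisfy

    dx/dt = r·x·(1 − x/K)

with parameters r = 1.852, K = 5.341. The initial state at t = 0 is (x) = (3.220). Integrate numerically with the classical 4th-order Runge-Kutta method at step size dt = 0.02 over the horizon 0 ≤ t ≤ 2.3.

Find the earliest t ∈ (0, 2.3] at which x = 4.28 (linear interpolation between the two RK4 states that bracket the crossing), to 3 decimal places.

t=0.000: state=(3.220)
step 1 (dt=0.02): k1=(2.368), k2=(2.359), k3=(2.359), k4=(2.349); state += dt/6·(k1+2k2+2k3+k4)
t=0.020: state=(3.267)
t=0.040: state=(3.314)
t=0.060: state=(3.360)
continuing one RK4 step at a time; state shown every 5 steps (Δt=0.1):
t=0.100: state=(3.452)
t=0.200: state=(3.671)
t=0.300: state=(3.876)
t=0.400: state=(4.065)
t=0.500: state=(4.236)
t=0.520: state=(4.268)
next step: t=0.540: state=(4.299) — x has crossed 4.28
linear interpolation between t=0.520 (4.26787) and t=0.540 (4.29928) → t≈0.528

t = 0.528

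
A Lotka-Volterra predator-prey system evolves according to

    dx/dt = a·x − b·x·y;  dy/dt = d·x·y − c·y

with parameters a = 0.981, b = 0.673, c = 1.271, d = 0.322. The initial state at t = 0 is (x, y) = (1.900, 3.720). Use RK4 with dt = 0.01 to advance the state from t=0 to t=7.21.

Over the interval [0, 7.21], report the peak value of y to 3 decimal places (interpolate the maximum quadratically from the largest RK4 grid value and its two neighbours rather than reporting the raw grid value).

t=0.000: state=(1.900, 3.720)
step 1 (dt=0.01): k1=(-2.893, -2.452), k2=(-2.855, -2.461), k3=(-2.856, -2.461), k4=(-2.818, -2.470); state += dt/6·(k1+2k2+2k3+k4)
t=0.010: state=(1.871, 3.695)
t=0.020: state=(1.844, 3.671)
t=0.030: state=(1.817, 3.646)
continuing one RK4 step at a time; state shown every 25 steps (Δt=0.25):
t=0.250: state=(1.370, 3.081)
t=0.500: state=(1.098, 2.473)
t=0.750: state=(0.968, 1.955)
t=1.000: state=(0.924, 1.535)
t=1.250: state=(0.939, 1.203)
t=1.500: state=(1.002, 0.947)
t=1.750: state=(1.111, 0.750)
t=2.000: state=(1.268, 0.600)
t=2.250: state=(1.480, 0.488)
t=2.500: state=(1.755, 0.404)
t=2.750: state=(2.106, 0.344)
t=3.000: state=(2.550, 0.301)
t=3.250: state=(3.106, 0.275)
t=3.500: state=(3.794, 0.264)
t=3.750: state=(4.636, 0.270)
t=4.000: state=(5.652, 0.296)
t=4.250: state=(6.841, 0.356)
t=4.500: state=(8.161, 0.474)
t=4.750: state=(9.466, 0.702)
t=5.000: state=(10.400, 1.142)
t=5.250: state=(10.322, 1.931)
t=5.500: state=(8.696, 3.053)
t=5.750: state=(6.080, 4.035)
t=6.000: state=(3.798, 4.347)
t=6.250: state=(2.383, 4.035)
t=6.500: state=(1.621, 3.439)
t=6.750: state=(1.226, 2.802)
t=7.000: state=(1.027, 2.230)
t=7.210: state=(0.948, 1.825)
largest grid value and its neighbours: y(5.970)=4.34851, y(5.980)=4.34907, y(5.990)=4.34856
parabola through these three points peaks at t≈5.980 with y≈4.34908

max y = 4.349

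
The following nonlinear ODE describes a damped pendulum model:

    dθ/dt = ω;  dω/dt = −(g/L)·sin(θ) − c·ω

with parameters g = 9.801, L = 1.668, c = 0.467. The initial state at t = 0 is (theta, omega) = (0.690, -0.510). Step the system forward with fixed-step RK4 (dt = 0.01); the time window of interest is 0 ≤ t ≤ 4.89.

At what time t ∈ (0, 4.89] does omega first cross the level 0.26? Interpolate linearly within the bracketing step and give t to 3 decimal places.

t=0.000: state=(0.690, -0.510)
step 1 (dt=0.01): k1=(-0.510, -3.502), k2=(-0.528, -3.482), k3=(-0.527, -3.482), k4=(-0.545, -3.462); state += dt/6·(k1+2k2+2k3+k4)
t=0.010: state=(0.685, -0.545)
t=0.020: state=(0.679, -0.579)
t=0.030: state=(0.673, -0.613)
continuing one RK4 step at a time; state shown every 20 steps (Δt=0.2):
t=0.200: state=(0.524, -1.112)
t=0.400: state=(0.263, -1.446)
t=0.600: state=(-0.031, -1.443)
t=0.800: state=(-0.293, -1.126)
t=1.000: state=(-0.468, -0.599)
t=1.200: state=(-0.528, 0.000)
t=1.290: state=(-0.516, 0.259)
next step: t=1.300: state=(-0.513, 0.287) — omega has crossed 0.26
linear interpolation between t=1.290 (0.25930) and t=1.300 (0.28694) → t≈1.290

t = 1.290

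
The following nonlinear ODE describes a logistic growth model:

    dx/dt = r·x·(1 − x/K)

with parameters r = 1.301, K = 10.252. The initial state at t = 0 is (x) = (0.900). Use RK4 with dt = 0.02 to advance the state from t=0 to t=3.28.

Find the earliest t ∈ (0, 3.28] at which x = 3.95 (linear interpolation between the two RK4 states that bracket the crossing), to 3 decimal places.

t=0.000: state=(0.900)
step 1 (dt=0.02): k1=(1.068), k2=(1.080), k3=(1.080), k4=(1.091); state += dt/6·(k1+2k2+2k3+k4)
t=0.020: state=(0.922)
t=0.040: state=(0.944)
t=0.060: state=(0.966)
continuing one RK4 step at a time; state shown every 10 steps (Δt=0.2):
t=0.200: state=(1.138)
t=0.400: state=(1.429)
t=0.600: state=(1.780)
t=0.800: state=(2.195)
t=1.000: state=(2.677)
t=1.200: state=(3.223)
t=1.400: state=(3.824)
t=1.440: state=(3.949)
next step: t=1.460: state=(4.012) — x has crossed 3.95
linear interpolation between t=1.440 (3.94913) and t=1.460 (4.01249) → t≈1.440

t = 1.440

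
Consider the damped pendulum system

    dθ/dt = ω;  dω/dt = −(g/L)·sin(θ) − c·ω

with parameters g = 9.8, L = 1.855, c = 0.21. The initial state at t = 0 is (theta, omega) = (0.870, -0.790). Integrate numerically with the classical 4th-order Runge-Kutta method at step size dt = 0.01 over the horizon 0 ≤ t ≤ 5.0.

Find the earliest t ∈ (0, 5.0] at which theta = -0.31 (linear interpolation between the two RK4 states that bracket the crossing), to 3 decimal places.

t = 0.721

t=0.000: state=(0.870, -0.790)
step 1 (dt=0.01): k1=(-0.790, -3.872), k2=(-0.809, -3.855), k3=(-0.809, -3.854), k4=(-0.829, -3.836); state += dt/6·(k1+2k2+2k3+k4)
t=0.010: state=(0.862, -0.829)
t=0.020: state=(0.853, -0.867)
t=0.030: state=(0.845, -0.905)
continuing one RK4 step at a time; state shown every 20 steps (Δt=0.2):
t=0.200: state=(0.640, -1.473)
t=0.400: state=(0.299, -1.884)
t=0.600: state=(-0.088, -1.914)
t=0.720: state=(-0.308, -1.742)
next step: t=0.730: state=(-0.326, -1.722) — theta has crossed -0.31
linear interpolation between t=0.720 (-0.30824) and t=0.730 (-0.32556) → t≈0.721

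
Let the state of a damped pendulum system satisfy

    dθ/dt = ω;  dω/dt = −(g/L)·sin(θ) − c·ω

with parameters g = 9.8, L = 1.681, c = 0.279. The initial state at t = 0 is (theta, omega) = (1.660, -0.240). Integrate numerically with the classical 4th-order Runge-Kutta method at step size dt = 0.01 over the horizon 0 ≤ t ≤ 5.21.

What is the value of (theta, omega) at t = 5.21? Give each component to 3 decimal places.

(theta, omega) = (0.354, 1.512)

t=0.000: state=(1.660, -0.240)
step 1 (dt=0.01): k1=(-0.240, -5.740), k2=(-0.269, -5.732), k3=(-0.269, -5.732), k4=(-0.297, -5.725); state += dt/6·(k1+2k2+2k3+k4)
t=0.010: state=(1.657, -0.297)
t=0.020: state=(1.654, -0.355)
t=0.030: state=(1.650, -0.412)
continuing one RK4 step at a time; state shown every 20 steps (Δt=0.2):
t=0.200: state=(1.499, -1.359)
t=0.400: state=(1.122, -2.379)
t=0.600: state=(0.567, -3.094)
t=0.800: state=(-0.074, -3.197)
t=1.000: state=(-0.664, -2.607)
t=1.200: state=(-1.088, -1.587)
t=1.400: state=(-1.291, -0.442)
t=1.600: state=(-1.267, 0.674)
t=1.800: state=(-1.029, 1.676)
t=2.000: state=(-0.614, 2.418)
t=2.200: state=(-0.095, 2.677)
t=2.400: state=(0.417, 2.343)
t=2.600: state=(0.812, 1.553)
t=2.800: state=(1.024, 0.557)
t=3.000: state=(1.034, -0.455)
t=3.200: state=(0.850, -1.355)
t=3.400: state=(0.509, -1.999)
t=3.600: state=(0.079, -2.218)
t=3.800: state=(-0.345, -1.941)
t=4.000: state=(-0.671, -1.274)
t=4.200: state=(-0.842, -0.415)
t=4.400: state=(-0.836, 0.462)
t=4.600: state=(-0.665, 1.219)
t=4.800: state=(-0.366, 1.717)
t=5.000: state=(-0.004, 1.831)
t=5.200: state=(0.339, 1.536)
t=5.210: state=(0.354, 1.512)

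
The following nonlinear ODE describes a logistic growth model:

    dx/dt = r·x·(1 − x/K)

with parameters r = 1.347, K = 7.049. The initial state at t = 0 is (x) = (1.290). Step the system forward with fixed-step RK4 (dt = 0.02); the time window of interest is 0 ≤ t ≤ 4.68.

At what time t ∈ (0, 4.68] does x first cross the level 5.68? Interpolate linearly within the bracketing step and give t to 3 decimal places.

t = 2.167

t=0.000: state=(1.290)
step 1 (dt=0.02): k1=(1.420), k2=(1.432), k3=(1.432), k4=(1.444); state += dt/6·(k1+2k2+2k3+k4)
t=0.020: state=(1.319)
t=0.040: state=(1.348)
t=0.060: state=(1.377)
continuing one RK4 step at a time; state shown every 10 steps (Δt=0.2):
t=0.200: state=(1.598)
t=0.400: state=(1.955)
t=0.600: state=(2.358)
t=0.800: state=(2.798)
t=1.000: state=(3.262)
t=1.200: state=(3.736)
t=1.400: state=(4.203)
t=1.600: state=(4.646)
t=1.800: state=(5.052)
t=2.000: state=(5.415)
t=2.160: state=(5.670)
next step: t=2.180: state=(5.699) — x has crossed 5.68
linear interpolation between t=2.160 (5.66952) and t=2.180 (5.69917) → t≈2.167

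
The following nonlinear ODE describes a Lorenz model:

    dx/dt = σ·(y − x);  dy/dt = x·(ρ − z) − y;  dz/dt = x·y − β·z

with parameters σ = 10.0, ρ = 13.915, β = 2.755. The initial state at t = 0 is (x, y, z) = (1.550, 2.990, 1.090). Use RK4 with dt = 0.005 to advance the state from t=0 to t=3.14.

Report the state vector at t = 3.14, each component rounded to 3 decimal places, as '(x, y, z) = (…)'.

(x, y, z) = (4.525, 5.908, 8.302)

t=0.000: state=(1.550, 2.990, 1.090)
step 1 (dt=0.005): k1=(14.400, 16.889, 1.632), k2=(14.462, 17.302, 1.795), k3=(14.471, 17.302, 1.796), k4=(14.542, 17.716, 1.964); state += dt/6·(k1+2k2+2k3+k4)
t=0.005: state=(1.622, 3.077, 1.099)
t=0.010: state=(1.695, 3.167, 1.110)
t=0.015: state=(1.770, 3.262, 1.122)
continuing one RK4 step at a time; state shown every 40 steps (Δt=0.2):
t=0.200: state=(6.234, 9.858, 4.580)
t=0.400: state=(10.894, 8.831, 20.426)
t=0.600: state=(2.970, 0.192, 15.270)
t=0.800: state=(0.686, 0.509, 8.848)
t=1.000: state=(0.977, 1.393, 5.210)
t=1.200: state=(2.665, 4.120, 3.758)
t=1.400: state=(7.522, 10.713, 8.372)
t=1.600: state=(9.160, 6.271, 19.549)
t=1.800: state=(3.004, 1.255, 13.775)
t=2.000: state=(1.891, 2.144, 8.443)
t=2.200: state=(3.528, 4.980, 6.305)
t=2.400: state=(7.703, 9.975, 10.670)
t=2.600: state=(8.094, 5.834, 17.892)
t=2.800: state=(3.682, 2.445, 13.283)
t=3.000: state=(3.178, 3.705, 9.065)
t=3.140: state=(4.525, 5.908, 8.302)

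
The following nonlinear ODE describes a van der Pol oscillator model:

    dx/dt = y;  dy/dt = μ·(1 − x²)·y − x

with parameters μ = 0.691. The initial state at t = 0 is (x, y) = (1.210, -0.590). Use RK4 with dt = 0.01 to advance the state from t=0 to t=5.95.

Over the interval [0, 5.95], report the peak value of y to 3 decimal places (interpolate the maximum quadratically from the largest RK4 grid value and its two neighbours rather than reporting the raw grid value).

t=0.000: state=(1.210, -0.590)
step 1 (dt=0.01): k1=(-0.590, -1.021), k2=(-0.595, -1.019), k3=(-0.595, -1.019), k4=(-0.600, -1.018); state += dt/6·(k1+2k2+2k3+k4)
t=0.010: state=(1.204, -0.600)
t=0.020: state=(1.198, -0.610)
t=0.030: state=(1.192, -0.620)
continuing one RK4 step at a time; state shown every 20 steps (Δt=0.2):
t=0.200: state=(1.072, -0.790)
t=0.400: state=(0.894, -0.991)
t=0.600: state=(0.675, -1.206)
t=0.800: state=(0.410, -1.444)
t=1.000: state=(0.096, -1.696)
t=1.200: state=(-0.267, -1.926)
t=1.400: state=(-0.667, -2.046)
t=1.600: state=(-1.070, -1.936)
t=1.800: state=(-1.423, -1.548)
t=2.000: state=(-1.678, -0.988)
t=2.200: state=(-1.819, -0.436)
t=2.400: state=(-1.860, 0.001)
t=2.600: state=(-1.827, 0.315)
t=2.800: state=(-1.740, 0.542)
t=3.000: state=(-1.613, 0.719)
t=3.200: state=(-1.453, 0.877)
t=3.400: state=(-1.262, 1.037)
t=3.600: state=(-1.037, 1.217)
t=3.800: state=(-0.773, 1.431)
t=4.000: state=(-0.462, 1.687)
t=4.200: state=(-0.096, 1.974)
t=4.400: state=(0.326, 2.235)
t=4.600: state=(0.788, 2.338)
t=4.800: state=(1.240, 2.121)
t=5.000: state=(1.613, 1.564)
t=5.200: state=(1.857, 0.876)
t=5.400: state=(1.970, 0.283)
t=5.600: state=(1.982, -0.137)
t=5.800: state=(1.924, -0.417)
t=5.950: state=(1.850, -0.569)
largest grid value and its neighbours: y(4.570)=2.33977, y(4.580)=2.34005, y(4.590)=2.33954
parabola through these three points peaks at t≈4.579 with y≈2.34006

max y = 2.340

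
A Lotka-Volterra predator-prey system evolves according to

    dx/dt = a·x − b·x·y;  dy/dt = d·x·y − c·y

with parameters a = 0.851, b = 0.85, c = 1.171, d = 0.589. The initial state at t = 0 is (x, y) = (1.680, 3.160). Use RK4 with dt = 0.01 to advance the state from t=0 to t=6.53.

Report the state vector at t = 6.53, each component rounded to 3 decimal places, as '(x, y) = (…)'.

(x, y) = (4.955, 1.838)

t=0.000: state=(1.680, 3.160)
step 1 (dt=0.01): k1=(-3.083, -0.573), k2=(-3.050, -0.602), k3=(-3.051, -0.601), k4=(-3.018, -0.629); state += dt/6·(k1+2k2+2k3+k4)
t=0.010: state=(1.649, 3.154)
t=0.020: state=(1.620, 3.147)
t=0.030: state=(1.590, 3.140)
continuing one RK4 step at a time; state shown every 25 steps (Δt=0.25):
t=0.250: state=(1.089, 2.879)
t=0.500: state=(0.764, 2.457)
t=0.750: state=(0.587, 2.022)
t=1.000: state=(0.493, 1.633)
t=1.250: state=(0.447, 1.305)
t=1.500: state=(0.432, 1.039)
t=1.750: state=(0.438, 0.826)
t=2.000: state=(0.463, 0.659)
t=2.250: state=(0.506, 0.528)
t=2.500: state=(0.566, 0.426)
t=2.750: state=(0.645, 0.347)
t=3.000: state=(0.746, 0.287)
t=3.250: state=(0.872, 0.241)
t=3.500: state=(1.029, 0.207)
t=3.750: state=(1.222, 0.182)
t=4.000: state=(1.457, 0.166)
t=4.250: state=(1.742, 0.156)
t=4.500: state=(2.085, 0.154)
t=4.750: state=(2.495, 0.161)
t=5.000: state=(2.977, 0.180)
t=5.250: state=(3.532, 0.217)
t=5.500: state=(4.146, 0.284)
t=5.750: state=(4.771, 0.409)
t=6.000: state=(5.292, 0.642)
t=6.250: state=(5.484, 1.065)
t=6.500: state=(5.056, 1.743)
t=6.530: state=(4.955, 1.838)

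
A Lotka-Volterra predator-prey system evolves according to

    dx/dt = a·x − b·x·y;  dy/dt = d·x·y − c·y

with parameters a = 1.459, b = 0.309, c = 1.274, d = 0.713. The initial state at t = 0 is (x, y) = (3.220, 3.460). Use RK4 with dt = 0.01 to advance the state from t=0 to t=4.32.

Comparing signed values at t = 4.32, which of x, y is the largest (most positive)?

t=0.000: state=(3.220, 3.460)
step 1 (dt=0.01): k1=(1.255, 3.536), k2=(1.240, 3.569), k3=(1.240, 3.569), k4=(1.225, 3.603); state += dt/6·(k1+2k2+2k3+k4)
t=0.010: state=(3.232, 3.496)
t=0.020: state=(3.244, 3.532)
t=0.030: state=(3.256, 3.569)
continuing one RK4 step at a time; state shown every 20 steps (Δt=0.2):
t=0.200: state=(3.396, 4.307)
t=0.400: state=(3.370, 5.423)
t=0.600: state=(3.104, 6.687)
t=0.800: state=(2.650, 7.825)
t=1.000: state=(2.135, 8.530)
t=1.200: state=(1.675, 8.665)
t=1.400: state=(1.325, 8.306)
t=1.600: state=(1.082, 7.634)
t=1.800: state=(0.927, 6.823)
t=2.000: state=(0.835, 5.992)
t=2.200: state=(0.791, 5.213)
t=2.400: state=(0.785, 4.519)
t=2.600: state=(0.810, 3.923)
t=2.800: state=(0.864, 3.425)
t=3.000: state=(0.949, 3.020)
t=3.200: state=(1.065, 2.701)
t=3.400: state=(1.216, 2.462)
t=3.600: state=(1.406, 2.299)
t=3.800: state=(1.638, 2.213)
t=4.000: state=(1.914, 2.208)
t=4.200: state=(2.230, 2.299)
t=4.320: state=(2.435, 2.408)
compare at T: x=2.435, y=2.408

largest component: x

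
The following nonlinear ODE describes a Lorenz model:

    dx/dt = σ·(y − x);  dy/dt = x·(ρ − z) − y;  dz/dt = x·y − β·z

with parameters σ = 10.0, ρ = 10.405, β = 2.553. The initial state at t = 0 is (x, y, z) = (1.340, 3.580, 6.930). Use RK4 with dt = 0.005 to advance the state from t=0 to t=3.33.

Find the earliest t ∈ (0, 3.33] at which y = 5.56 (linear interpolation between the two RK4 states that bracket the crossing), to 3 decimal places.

t=0.000: state=(1.340, 3.580, 6.930)
step 1 (dt=0.005): k1=(22.400, 1.076, -12.895), k2=(21.867, 1.313, -12.609), k3=(21.886, 1.307, -12.614), k4=(21.371, 1.542, -12.333); state += dt/6·(k1+2k2+2k3+k4)
t=0.005: state=(1.449, 3.587, 6.867)
t=0.010: state=(1.554, 3.595, 6.807)
t=0.015: state=(1.654, 3.606, 6.749)
continuing one RK4 step at a time; state shown every 40 steps (Δt=0.2):
t=0.200: state=(4.017, 5.129, 6.168)
t=0.235: state=(4.411, 5.551, 6.395)
next step: t=0.240: state=(4.468, 5.612, 6.437) — y has crossed 5.56
linear interpolation between t=0.235 (5.55131) and t=0.240 (5.61195) → t≈0.236

t = 0.236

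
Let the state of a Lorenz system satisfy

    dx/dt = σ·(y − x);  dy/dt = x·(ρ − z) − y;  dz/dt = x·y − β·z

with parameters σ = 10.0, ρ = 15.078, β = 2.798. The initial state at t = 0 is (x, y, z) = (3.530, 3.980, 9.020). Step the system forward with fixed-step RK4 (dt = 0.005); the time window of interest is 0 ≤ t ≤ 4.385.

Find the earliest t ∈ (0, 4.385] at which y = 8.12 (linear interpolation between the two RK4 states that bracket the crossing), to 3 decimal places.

t = 0.184

t=0.000: state=(3.530, 3.980, 9.020)
step 1 (dt=0.005): k1=(4.500, 17.405, -11.189), k2=(4.823, 17.528, -10.911), k3=(4.818, 17.531, -10.909), k4=(5.136, 17.657, -10.629); state += dt/6·(k1+2k2+2k3+k4)
t=0.005: state=(3.554, 4.068, 8.965)
t=0.010: state=(3.581, 4.157, 8.914)
t=0.015: state=(3.612, 4.247, 8.865)
t=0.180: state=(5.966, 8.017, 9.506)
next step: t=0.185: state=(6.069, 8.142, 9.615) — y has crossed 8.12
linear interpolation between t=0.180 (8.01663) and t=0.185 (8.14225) → t≈0.184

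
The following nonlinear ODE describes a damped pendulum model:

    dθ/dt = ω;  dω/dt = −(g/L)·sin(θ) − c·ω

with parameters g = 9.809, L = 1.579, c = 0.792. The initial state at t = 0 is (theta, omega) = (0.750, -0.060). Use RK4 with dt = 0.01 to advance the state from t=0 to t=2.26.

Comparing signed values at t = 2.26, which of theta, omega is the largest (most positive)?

largest component: omega

t=0.000: state=(0.750, -0.060)
step 1 (dt=0.01): k1=(-0.060, -4.187), k2=(-0.081, -4.169), k3=(-0.081, -4.169), k4=(-0.102, -4.150); state += dt/6·(k1+2k2+2k3+k4)
t=0.010: state=(0.749, -0.102)
t=0.020: state=(0.748, -0.143)
t=0.030: state=(0.746, -0.184)
continuing one RK4 step at a time; state shown every 10 steps (Δt=0.1):
t=0.100: state=(0.724, -0.458)
t=0.200: state=(0.660, -0.805)
t=0.300: state=(0.565, -1.088)
t=0.400: state=(0.445, -1.294)
t=0.500: state=(0.309, -1.416)
t=0.600: state=(0.165, -1.447)
t=0.700: state=(0.022, -1.392)
t=0.800: state=(-0.111, -1.258)
t=0.900: state=(-0.227, -1.061)
t=1.000: state=(-0.322, -0.817)
t=1.100: state=(-0.390, -0.545)
t=1.200: state=(-0.430, -0.264)
t=1.300: state=(-0.443, 0.010)
t=1.400: state=(-0.429, 0.262)
t=1.500: state=(-0.391, 0.481)
t=1.600: state=(-0.334, 0.657)
t=1.700: state=(-0.262, 0.783)
t=1.800: state=(-0.179, 0.854)
t=1.900: state=(-0.093, 0.870)
t=2.000: state=(-0.007, 0.833)
t=2.100: state=(0.072, 0.749)
t=2.200: state=(0.141, 0.628)
t=2.260: state=(0.176, 0.541)
compare at T: theta=0.176, omega=0.541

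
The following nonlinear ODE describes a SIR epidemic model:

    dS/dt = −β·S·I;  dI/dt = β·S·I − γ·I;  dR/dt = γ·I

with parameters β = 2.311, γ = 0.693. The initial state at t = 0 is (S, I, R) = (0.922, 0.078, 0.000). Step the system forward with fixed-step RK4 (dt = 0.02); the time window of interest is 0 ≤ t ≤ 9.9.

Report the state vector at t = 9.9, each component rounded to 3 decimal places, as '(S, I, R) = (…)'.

(S, I, R) = (0.038, 0.006, 0.956)

t=0.000: state=(0.922, 0.078, 0.000)
step 1 (dt=0.02): k1=(-0.166, 0.112, 0.054), k2=(-0.168, 0.113, 0.055), k3=(-0.168, 0.113, 0.055), k4=(-0.170, 0.115, 0.056); state += dt/6·(k1+2k2+2k3+k4)
t=0.020: state=(0.919, 0.080, 0.001)
t=0.040: state=(0.915, 0.083, 0.002)
t=0.060: state=(0.912, 0.085, 0.003)
continuing one RK4 step at a time; state shown every 25 steps (Δt=0.5):
t=0.500: state=(0.810, 0.151, 0.039)
t=1.000: state=(0.644, 0.248, 0.108)
t=1.500: state=(0.459, 0.332, 0.209)
t=2.000: state=(0.305, 0.363, 0.331)
t=2.500: state=(0.202, 0.343, 0.455)
t=3.000: state=(0.140, 0.295, 0.566)
t=3.500: state=(0.103, 0.239, 0.658)
t=4.000: state=(0.080, 0.188, 0.732)
t=4.500: state=(0.066, 0.144, 0.789)
t=5.000: state=(0.057, 0.110, 0.833)
t=5.500: state=(0.051, 0.083, 0.866)
t=6.000: state=(0.047, 0.062, 0.891)
t=6.500: state=(0.044, 0.046, 0.910)
t=7.000: state=(0.042, 0.034, 0.923)
t=7.500: state=(0.041, 0.025, 0.934)
t=8.000: state=(0.040, 0.019, 0.941)
t=8.500: state=(0.039, 0.014, 0.947)
t=9.000: state=(0.039, 0.010, 0.951)
t=9.500: state=(0.038, 0.008, 0.954)
t=9.900: state=(0.038, 0.006, 0.956)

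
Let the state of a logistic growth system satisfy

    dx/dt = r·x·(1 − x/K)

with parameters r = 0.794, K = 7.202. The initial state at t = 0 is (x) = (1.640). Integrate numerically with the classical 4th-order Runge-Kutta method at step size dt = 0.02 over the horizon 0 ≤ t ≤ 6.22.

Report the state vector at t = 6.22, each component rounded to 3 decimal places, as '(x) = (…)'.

(x) = (7.031)

t=0.000: state=(1.640)
step 1 (dt=0.02): k1=(1.006), k2=(1.010), k3=(1.010), k4=(1.014); state += dt/6·(k1+2k2+2k3+k4)
t=0.020: state=(1.660)
t=0.040: state=(1.681)
t=0.060: state=(1.701)
continuing one RK4 step at a time; state shown every 25 steps (Δt=0.5):
t=0.500: state=(2.196)
t=1.000: state=(2.843)
t=1.500: state=(3.547)
t=2.000: state=(4.254)
t=2.500: state=(4.913)
t=3.000: state=(5.484)
t=3.500: state=(5.949)
t=4.000: state=(6.309)
t=4.500: state=(6.576)
t=5.000: state=(6.769)
t=5.500: state=(6.905)
t=6.000: state=(6.999)
t=6.220: state=(7.031)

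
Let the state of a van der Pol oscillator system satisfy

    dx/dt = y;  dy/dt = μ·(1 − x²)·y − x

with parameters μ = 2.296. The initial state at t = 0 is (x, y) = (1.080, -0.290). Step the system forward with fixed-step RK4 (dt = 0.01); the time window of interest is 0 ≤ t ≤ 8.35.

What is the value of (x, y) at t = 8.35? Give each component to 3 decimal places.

(x, y) = (0.931, -0.932)

t=0.000: state=(1.080, -0.290)
step 1 (dt=0.01): k1=(-0.290, -0.969), k2=(-0.295, -0.968), k3=(-0.295, -0.968), k4=(-0.300, -0.967); state += dt/6·(k1+2k2+2k3+k4)
t=0.010: state=(1.077, -0.300)
t=0.020: state=(1.074, -0.309)
t=0.030: state=(1.071, -0.319)
continuing one RK4 step at a time; state shown every 50 steps (Δt=0.5):
t=0.500: state=(0.808, -0.837)
t=1.000: state=(0.100, -2.317)
t=1.500: state=(-1.579, -2.809)
t=2.000: state=(-1.980, 0.146)
t=2.500: state=(-1.850, 0.312)
t=3.000: state=(-1.680, 0.369)
t=3.500: state=(-1.475, 0.458)
t=4.000: state=(-1.208, 0.637)
t=4.500: state=(-0.789, 1.136)
t=5.000: state=(0.168, 3.150)
t=5.500: state=(1.868, 1.521)
t=6.000: state=(1.989, -0.230)
t=6.500: state=(1.847, -0.316)
t=7.000: state=(1.676, -0.371)
t=7.500: state=(1.470, -0.461)
t=8.000: state=(1.200, -0.644)
t=8.350: state=(0.931, -0.932)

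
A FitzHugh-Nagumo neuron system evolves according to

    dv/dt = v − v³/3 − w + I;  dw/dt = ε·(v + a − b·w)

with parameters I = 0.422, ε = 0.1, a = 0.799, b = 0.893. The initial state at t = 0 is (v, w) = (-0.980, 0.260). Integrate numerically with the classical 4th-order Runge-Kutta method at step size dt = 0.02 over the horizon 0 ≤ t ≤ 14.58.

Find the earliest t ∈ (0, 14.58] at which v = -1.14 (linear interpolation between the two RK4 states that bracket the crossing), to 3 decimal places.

t = 0.326

t=0.000: state=(-0.980, 0.260)
step 1 (dt=0.02): k1=(-0.504, -0.041), k2=(-0.504, -0.042), k3=(-0.504, -0.042), k4=(-0.504, -0.042); state += dt/6·(k1+2k2+2k3+k4)
t=0.020: state=(-0.990, 0.259)
t=0.040: state=(-1.000, 0.258)
t=0.060: state=(-1.010, 0.257)
t=0.320: state=(-1.137, 0.244)
next step: t=0.340: state=(-1.147, 0.243) — v has crossed -1.14
linear interpolation between t=0.320 (-1.13727) and t=0.340 (-1.14662) → t≈0.326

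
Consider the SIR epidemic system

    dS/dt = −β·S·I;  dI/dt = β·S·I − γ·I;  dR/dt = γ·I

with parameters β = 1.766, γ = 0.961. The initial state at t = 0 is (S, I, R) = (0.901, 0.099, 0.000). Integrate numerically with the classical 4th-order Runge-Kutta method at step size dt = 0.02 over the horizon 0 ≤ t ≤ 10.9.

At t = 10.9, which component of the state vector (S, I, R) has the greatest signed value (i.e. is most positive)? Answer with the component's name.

largest component: R

t=0.000: state=(0.901, 0.099, 0.000)
step 1 (dt=0.02): k1=(-0.158, 0.062, 0.095), k2=(-0.158, 0.063, 0.096), k3=(-0.158, 0.063, 0.096), k4=(-0.159, 0.063, 0.096); state += dt/6·(k1+2k2+2k3+k4)
t=0.020: state=(0.898, 0.100, 0.002)
t=0.040: state=(0.895, 0.102, 0.004)
t=0.060: state=(0.891, 0.103, 0.006)
continuing one RK4 step at a time; state shown every 25 steps (Δt=0.5):
t=0.500: state=(0.814, 0.131, 0.055)
t=1.000: state=(0.716, 0.159, 0.125)
t=1.500: state=(0.617, 0.177, 0.206)
t=2.000: state=(0.526, 0.181, 0.293)
t=2.500: state=(0.450, 0.172, 0.378)
t=3.000: state=(0.389, 0.154, 0.457)
t=3.500: state=(0.343, 0.131, 0.526)
t=4.000: state=(0.309, 0.108, 0.583)
t=4.500: state=(0.283, 0.087, 0.630)
t=5.000: state=(0.264, 0.068, 0.667)
t=5.500: state=(0.251, 0.053, 0.696)
t=6.000: state=(0.241, 0.041, 0.719)
t=6.500: state=(0.233, 0.031, 0.736)
t=7.000: state=(0.228, 0.024, 0.749)
t=7.500: state=(0.223, 0.018, 0.759)
t=8.000: state=(0.220, 0.013, 0.766)
t=8.500: state=(0.218, 0.010, 0.772)
t=9.000: state=(0.216, 0.008, 0.776)
t=9.500: state=(0.215, 0.006, 0.779)
t=10.000: state=(0.214, 0.004, 0.781)
t=10.500: state=(0.214, 0.003, 0.783)
t=10.900: state=(0.213, 0.002, 0.784)
compare at T: S=0.213, I=0.002, R=0.784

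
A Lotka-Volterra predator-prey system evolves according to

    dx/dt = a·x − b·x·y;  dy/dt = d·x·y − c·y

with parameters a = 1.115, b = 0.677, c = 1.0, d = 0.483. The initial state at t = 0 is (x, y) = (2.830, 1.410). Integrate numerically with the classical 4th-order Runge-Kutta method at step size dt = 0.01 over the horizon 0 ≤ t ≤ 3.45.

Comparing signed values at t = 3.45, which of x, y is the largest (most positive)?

t=0.000: state=(2.830, 1.410)
step 1 (dt=0.01): k1=(0.454, 0.517), k2=(0.449, 0.520), k3=(0.449, 0.520), k4=(0.445, 0.522); state += dt/6·(k1+2k2+2k3+k4)
t=0.010: state=(2.834, 1.415)
t=0.020: state=(2.839, 1.420)
t=0.030: state=(2.843, 1.426)
continuing one RK4 step at a time; state shown every 20 steps (Δt=0.2):
t=0.200: state=(2.901, 1.523)
t=0.400: state=(2.924, 1.653)
t=0.600: state=(2.895, 1.793)
t=0.800: state=(2.811, 1.935)
t=1.000: state=(2.679, 2.066)
t=1.200: state=(2.512, 2.174)
t=1.400: state=(2.326, 2.248)
t=1.600: state=(2.138, 2.284)
t=1.800: state=(1.962, 2.279)
t=2.000: state=(1.805, 2.238)
t=2.200: state=(1.674, 2.167)
t=2.400: state=(1.570, 2.074)
t=2.600: state=(1.492, 1.969)
t=2.800: state=(1.439, 1.856)
t=3.000: state=(1.410, 1.744)
t=3.200: state=(1.402, 1.635)
t=3.400: state=(1.414, 1.533)
t=3.450: state=(1.420, 1.509)
compare at T: x=1.420, y=1.509

largest component: y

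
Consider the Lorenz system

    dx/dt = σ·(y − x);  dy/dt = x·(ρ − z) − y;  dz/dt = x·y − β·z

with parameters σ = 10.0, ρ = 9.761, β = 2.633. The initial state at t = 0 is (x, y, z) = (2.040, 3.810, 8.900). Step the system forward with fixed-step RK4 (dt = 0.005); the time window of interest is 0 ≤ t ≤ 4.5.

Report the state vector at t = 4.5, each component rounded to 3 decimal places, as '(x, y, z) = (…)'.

t=0.000: state=(2.040, 3.810, 8.900)
step 1 (dt=0.005): k1=(17.700, -2.054, -15.661), k2=(17.206, -1.929, -15.400), k3=(17.222, -1.932, -15.406), k4=(16.742, -1.806, -15.151); state += dt/6·(k1+2k2+2k3+k4)
t=0.005: state=(2.126, 3.800, 8.823)
t=0.010: state=(2.208, 3.792, 8.748)
t=0.015: state=(2.285, 3.785, 8.676)
continuing one RK4 step at a time; state shown every 40 steps (Δt=0.2):
t=0.200: state=(3.724, 4.253, 7.178)
t=0.400: state=(4.871, 5.460, 7.568)
t=0.600: state=(5.657, 5.738, 9.292)
t=0.800: state=(5.149, 4.672, 9.920)
t=1.000: state=(4.314, 4.051, 8.941)
t=1.200: state=(4.212, 4.356, 7.988)
t=1.400: state=(4.737, 5.062, 8.014)
t=1.600: state=(5.237, 5.349, 8.883)
t=1.800: state=(5.097, 4.879, 9.411)
t=2.000: state=(4.622, 4.429, 9.016)
t=2.200: state=(4.462, 4.501, 8.419)
t=2.400: state=(4.708, 4.884, 8.317)
t=2.600: state=(5.011, 5.102, 8.740)
t=2.800: state=(5.002, 4.910, 9.098)
t=3.000: state=(4.753, 4.632, 8.969)
t=3.200: state=(4.617, 4.613, 8.627)
t=3.400: state=(4.720, 4.810, 8.508)
t=3.600: state=(4.896, 4.960, 8.703)
t=3.800: state=(4.926, 4.891, 8.925)
t=4.000: state=(4.803, 4.732, 8.904)
t=4.200: state=(4.707, 4.691, 8.720)
t=4.400: state=(4.742, 4.786, 8.623)
t=4.500: state=(4.791, 4.843, 8.645)

(x, y, z) = (4.791, 4.843, 8.645)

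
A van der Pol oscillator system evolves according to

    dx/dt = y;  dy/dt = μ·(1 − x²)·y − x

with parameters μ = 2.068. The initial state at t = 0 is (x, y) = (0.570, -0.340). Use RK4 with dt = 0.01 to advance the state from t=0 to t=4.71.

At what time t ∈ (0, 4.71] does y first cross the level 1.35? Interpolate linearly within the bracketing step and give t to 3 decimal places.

t=0.000: state=(0.570, -0.340)
step 1 (dt=0.01): k1=(-0.340, -1.045), k2=(-0.345, -1.052), k3=(-0.345, -1.052), k4=(-0.351, -1.059); state += dt/6·(k1+2k2+2k3+k4)
t=0.010: state=(0.567, -0.351)
t=0.020: state=(0.563, -0.361)
t=0.030: state=(0.559, -0.372)
continuing one RK4 step at a time; state shown every 20 steps (Δt=0.2):
t=0.200: state=(0.479, -0.582)
t=0.400: state=(0.331, -0.920)
t=0.600: state=(0.101, -1.416)
t=0.800: state=(-0.250, -2.117)
t=1.000: state=(-0.745, -2.770)
t=1.200: state=(-1.294, -2.492)
t=1.400: state=(-1.672, -1.243)
t=1.600: state=(-1.815, -0.289)
t=1.800: state=(-1.825, 0.124)
t=2.000: state=(-1.782, 0.284)
t=2.200: state=(-1.717, 0.358)
t=2.400: state=(-1.640, 0.406)
t=2.600: state=(-1.555, 0.451)
t=2.800: state=(-1.459, 0.502)
t=3.000: state=(-1.353, 0.568)
t=3.200: state=(-1.231, 0.657)
t=3.400: state=(-1.087, 0.787)
t=3.600: state=(-0.911, 0.987)
t=3.800: state=(-0.684, 1.317)
t=3.810: state=(-0.671, 1.339)
next step: t=3.820: state=(-0.657, 1.361) — y has crossed 1.35
linear interpolation between t=3.810 (1.33870) and t=3.820 (1.36095) → t≈3.815

t = 3.815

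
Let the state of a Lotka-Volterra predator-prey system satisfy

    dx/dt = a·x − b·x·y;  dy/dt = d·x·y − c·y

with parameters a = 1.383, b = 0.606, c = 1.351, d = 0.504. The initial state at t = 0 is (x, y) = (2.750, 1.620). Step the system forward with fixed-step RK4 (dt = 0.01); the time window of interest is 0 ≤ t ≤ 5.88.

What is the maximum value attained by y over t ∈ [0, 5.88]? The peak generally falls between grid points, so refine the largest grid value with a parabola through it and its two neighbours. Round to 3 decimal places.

max y = 3.107

t=0.000: state=(2.750, 1.620)
step 1 (dt=0.01): k1=(1.104, 0.057), k2=(1.105, 0.061), k3=(1.105, 0.061), k4=(1.107, 0.066); state += dt/6·(k1+2k2+2k3+k4)
t=0.010: state=(2.761, 1.621)
t=0.020: state=(2.772, 1.621)
t=0.030: state=(2.783, 1.622)
continuing one RK4 step at a time; state shown every 20 steps (Δt=0.2):
t=0.200: state=(2.976, 1.650)
t=0.400: state=(3.200, 1.719)
t=0.600: state=(3.405, 1.831)
t=0.800: state=(3.564, 1.986)
t=1.000: state=(3.652, 2.183)
t=1.200: state=(3.647, 2.408)
t=1.400: state=(3.540, 2.643)
t=1.600: state=(3.344, 2.856)
t=1.800: state=(3.088, 3.015)
t=2.000: state=(2.809, 3.098)
t=2.200: state=(2.543, 3.095)
t=2.400: state=(2.313, 3.016)
t=2.600: state=(2.133, 2.879)
t=2.800: state=(2.005, 2.706)
t=3.000: state=(1.926, 2.517)
t=3.200: state=(1.894, 2.328)
t=3.400: state=(1.904, 2.151)
t=3.600: state=(1.954, 1.993)
t=3.800: state=(2.040, 1.860)
t=4.000: state=(2.162, 1.754)
t=4.200: state=(2.316, 1.677)
t=4.400: state=(2.500, 1.631)
t=4.600: state=(2.709, 1.619)
t=4.800: state=(2.933, 1.641)
t=5.000: state=(3.159, 1.703)
t=5.200: state=(3.369, 1.807)
t=5.400: state=(3.539, 1.954)
t=5.600: state=(3.642, 2.143)
t=5.800: state=(3.655, 2.364)
t=5.880: state=(3.632, 2.458)
largest grid value and its neighbours: y(2.080)=3.10666, y(2.090)=3.10684, y(2.100)=3.10682
parabola through these three points peaks at t≈2.094 with y≈3.10686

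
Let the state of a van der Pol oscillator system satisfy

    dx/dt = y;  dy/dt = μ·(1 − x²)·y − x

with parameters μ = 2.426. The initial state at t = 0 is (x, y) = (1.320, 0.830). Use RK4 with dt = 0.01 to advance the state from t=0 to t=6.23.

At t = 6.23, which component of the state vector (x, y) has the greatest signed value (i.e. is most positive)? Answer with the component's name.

t=0.000: state=(1.320, 0.830)
step 1 (dt=0.01): k1=(0.830, -2.815), k2=(0.816, -2.815), k3=(0.816, -2.815), k4=(0.802, -2.814); state += dt/6·(k1+2k2+2k3+k4)
t=0.010: state=(1.328, 0.802)
t=0.020: state=(1.336, 0.774)
t=0.030: state=(1.344, 0.746)
continuing one RK4 step at a time; state shown every 25 steps (Δt=0.25):
t=0.250: state=(1.445, 0.205)
t=0.500: state=(1.445, -0.160)
t=0.750: state=(1.379, -0.354)
t=1.000: state=(1.273, -0.491)
t=1.250: state=(1.133, -0.639)
t=1.500: state=(0.947, -0.863)
t=1.750: state=(0.686, -1.277)
t=2.000: state=(0.270, -2.164)
t=2.250: state=(-0.469, -3.842)
t=2.500: state=(-1.490, -3.480)
t=2.750: state=(-1.974, -0.665)
t=3.000: state=(-2.013, 0.123)
t=3.250: state=(-1.962, 0.253)
t=3.500: state=(-1.894, 0.287)
t=3.750: state=(-1.819, 0.309)
t=4.000: state=(-1.739, 0.333)
t=4.250: state=(-1.652, 0.362)
t=4.500: state=(-1.557, 0.400)
t=4.750: state=(-1.451, 0.451)
t=5.000: state=(-1.330, 0.524)
t=5.250: state=(-1.186, 0.635)
t=5.500: state=(-1.006, 0.821)
t=5.750: state=(-0.763, 1.169)
t=6.000: state=(-0.390, 1.911)
t=6.230: state=(0.195, 3.304)
compare at T: x=0.195, y=3.304

largest component: y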